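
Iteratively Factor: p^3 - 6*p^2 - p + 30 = (p - 5)*(p^2 - p - 6) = (p - 5)*(p - 3)*(p + 2)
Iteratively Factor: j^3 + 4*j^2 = (j)*(j^2 + 4*j) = j*(j + 4)*(j)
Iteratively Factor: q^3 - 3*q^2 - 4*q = (q)*(q^2 - 3*q - 4) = q*(q - 4)*(q + 1)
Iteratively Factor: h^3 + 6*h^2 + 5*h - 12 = (h - 1)*(h^2 + 7*h + 12) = (h - 1)*(h + 4)*(h + 3)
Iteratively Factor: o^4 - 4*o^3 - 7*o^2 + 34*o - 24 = (o + 3)*(o^3 - 7*o^2 + 14*o - 8) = (o - 2)*(o + 3)*(o^2 - 5*o + 4) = (o - 2)*(o - 1)*(o + 3)*(o - 4)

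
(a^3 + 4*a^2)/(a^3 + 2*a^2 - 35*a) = a*(a + 4)/(a^2 + 2*a - 35)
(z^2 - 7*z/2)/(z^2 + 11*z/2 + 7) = z*(2*z - 7)/(2*z^2 + 11*z + 14)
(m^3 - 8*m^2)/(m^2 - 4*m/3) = 3*m*(m - 8)/(3*m - 4)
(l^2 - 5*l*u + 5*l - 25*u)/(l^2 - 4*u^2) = (l^2 - 5*l*u + 5*l - 25*u)/(l^2 - 4*u^2)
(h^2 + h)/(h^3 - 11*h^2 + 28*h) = (h + 1)/(h^2 - 11*h + 28)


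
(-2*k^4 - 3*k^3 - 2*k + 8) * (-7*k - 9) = 14*k^5 + 39*k^4 + 27*k^3 + 14*k^2 - 38*k - 72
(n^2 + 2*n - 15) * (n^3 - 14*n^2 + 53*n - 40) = n^5 - 12*n^4 + 10*n^3 + 276*n^2 - 875*n + 600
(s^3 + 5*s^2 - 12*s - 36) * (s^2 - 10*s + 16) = s^5 - 5*s^4 - 46*s^3 + 164*s^2 + 168*s - 576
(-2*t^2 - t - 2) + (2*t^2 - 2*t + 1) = -3*t - 1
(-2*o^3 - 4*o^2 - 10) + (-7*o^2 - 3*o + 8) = -2*o^3 - 11*o^2 - 3*o - 2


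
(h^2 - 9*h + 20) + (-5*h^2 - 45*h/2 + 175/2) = -4*h^2 - 63*h/2 + 215/2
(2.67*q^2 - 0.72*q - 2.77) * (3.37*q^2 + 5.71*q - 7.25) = 8.9979*q^4 + 12.8193*q^3 - 32.8036*q^2 - 10.5967*q + 20.0825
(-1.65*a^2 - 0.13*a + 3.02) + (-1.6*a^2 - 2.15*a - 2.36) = -3.25*a^2 - 2.28*a + 0.66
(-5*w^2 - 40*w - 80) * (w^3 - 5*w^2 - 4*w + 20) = -5*w^5 - 15*w^4 + 140*w^3 + 460*w^2 - 480*w - 1600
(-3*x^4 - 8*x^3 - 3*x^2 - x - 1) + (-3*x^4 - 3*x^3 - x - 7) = -6*x^4 - 11*x^3 - 3*x^2 - 2*x - 8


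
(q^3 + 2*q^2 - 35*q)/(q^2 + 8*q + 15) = q*(q^2 + 2*q - 35)/(q^2 + 8*q + 15)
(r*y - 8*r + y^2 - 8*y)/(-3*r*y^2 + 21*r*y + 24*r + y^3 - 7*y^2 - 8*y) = (r + y)/(-3*r*y - 3*r + y^2 + y)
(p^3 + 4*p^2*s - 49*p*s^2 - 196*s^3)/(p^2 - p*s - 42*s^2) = (p^2 + 11*p*s + 28*s^2)/(p + 6*s)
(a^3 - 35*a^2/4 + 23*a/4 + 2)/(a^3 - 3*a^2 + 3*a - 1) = (a^2 - 31*a/4 - 2)/(a^2 - 2*a + 1)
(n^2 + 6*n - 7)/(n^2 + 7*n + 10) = (n^2 + 6*n - 7)/(n^2 + 7*n + 10)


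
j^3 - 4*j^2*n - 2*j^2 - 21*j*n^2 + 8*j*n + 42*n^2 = (j - 2)*(j - 7*n)*(j + 3*n)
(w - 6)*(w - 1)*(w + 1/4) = w^3 - 27*w^2/4 + 17*w/4 + 3/2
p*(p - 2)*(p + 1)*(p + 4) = p^4 + 3*p^3 - 6*p^2 - 8*p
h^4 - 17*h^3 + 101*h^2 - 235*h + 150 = (h - 6)*(h - 5)^2*(h - 1)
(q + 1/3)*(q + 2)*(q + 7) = q^3 + 28*q^2/3 + 17*q + 14/3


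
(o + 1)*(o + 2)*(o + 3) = o^3 + 6*o^2 + 11*o + 6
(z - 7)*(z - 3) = z^2 - 10*z + 21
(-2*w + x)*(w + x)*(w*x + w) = -2*w^3*x - 2*w^3 - w^2*x^2 - w^2*x + w*x^3 + w*x^2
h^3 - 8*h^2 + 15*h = h*(h - 5)*(h - 3)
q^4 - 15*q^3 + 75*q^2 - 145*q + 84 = (q - 7)*(q - 4)*(q - 3)*(q - 1)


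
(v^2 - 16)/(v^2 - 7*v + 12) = (v + 4)/(v - 3)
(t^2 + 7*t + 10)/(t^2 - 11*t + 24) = (t^2 + 7*t + 10)/(t^2 - 11*t + 24)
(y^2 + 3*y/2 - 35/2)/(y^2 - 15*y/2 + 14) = (y + 5)/(y - 4)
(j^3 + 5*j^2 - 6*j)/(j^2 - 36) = j*(j - 1)/(j - 6)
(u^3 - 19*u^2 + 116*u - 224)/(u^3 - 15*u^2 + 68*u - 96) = (u - 7)/(u - 3)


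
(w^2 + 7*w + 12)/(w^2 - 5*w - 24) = (w + 4)/(w - 8)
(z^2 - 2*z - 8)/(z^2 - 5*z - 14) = (z - 4)/(z - 7)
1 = 1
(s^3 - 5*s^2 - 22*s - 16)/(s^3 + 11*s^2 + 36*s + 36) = (s^2 - 7*s - 8)/(s^2 + 9*s + 18)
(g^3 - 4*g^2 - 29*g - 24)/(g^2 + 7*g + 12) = (g^2 - 7*g - 8)/(g + 4)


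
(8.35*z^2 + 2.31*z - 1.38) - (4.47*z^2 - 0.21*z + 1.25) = 3.88*z^2 + 2.52*z - 2.63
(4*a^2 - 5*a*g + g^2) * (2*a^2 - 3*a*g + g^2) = 8*a^4 - 22*a^3*g + 21*a^2*g^2 - 8*a*g^3 + g^4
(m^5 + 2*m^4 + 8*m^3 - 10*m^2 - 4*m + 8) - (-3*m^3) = m^5 + 2*m^4 + 11*m^3 - 10*m^2 - 4*m + 8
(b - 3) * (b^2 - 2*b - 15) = b^3 - 5*b^2 - 9*b + 45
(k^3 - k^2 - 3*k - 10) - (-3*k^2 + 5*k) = k^3 + 2*k^2 - 8*k - 10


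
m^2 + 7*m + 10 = (m + 2)*(m + 5)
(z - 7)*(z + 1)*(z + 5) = z^3 - z^2 - 37*z - 35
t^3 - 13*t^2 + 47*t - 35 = (t - 7)*(t - 5)*(t - 1)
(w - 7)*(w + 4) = w^2 - 3*w - 28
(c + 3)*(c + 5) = c^2 + 8*c + 15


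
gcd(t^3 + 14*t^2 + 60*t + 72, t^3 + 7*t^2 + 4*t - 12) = t^2 + 8*t + 12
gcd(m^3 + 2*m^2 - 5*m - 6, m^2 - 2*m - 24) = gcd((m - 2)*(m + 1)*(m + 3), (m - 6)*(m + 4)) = 1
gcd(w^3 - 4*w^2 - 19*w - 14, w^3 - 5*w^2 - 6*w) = w + 1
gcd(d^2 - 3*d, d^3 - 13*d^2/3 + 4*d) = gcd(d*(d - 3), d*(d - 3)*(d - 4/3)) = d^2 - 3*d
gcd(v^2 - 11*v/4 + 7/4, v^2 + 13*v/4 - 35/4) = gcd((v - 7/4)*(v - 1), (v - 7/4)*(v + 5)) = v - 7/4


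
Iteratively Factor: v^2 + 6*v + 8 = (v + 2)*(v + 4)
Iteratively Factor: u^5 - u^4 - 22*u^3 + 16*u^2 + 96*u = (u + 4)*(u^4 - 5*u^3 - 2*u^2 + 24*u) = u*(u + 4)*(u^3 - 5*u^2 - 2*u + 24) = u*(u - 3)*(u + 4)*(u^2 - 2*u - 8) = u*(u - 4)*(u - 3)*(u + 4)*(u + 2)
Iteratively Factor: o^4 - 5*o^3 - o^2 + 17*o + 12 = (o - 4)*(o^3 - o^2 - 5*o - 3) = (o - 4)*(o + 1)*(o^2 - 2*o - 3) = (o - 4)*(o - 3)*(o + 1)*(o + 1)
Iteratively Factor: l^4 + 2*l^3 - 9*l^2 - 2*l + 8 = (l + 1)*(l^3 + l^2 - 10*l + 8) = (l - 2)*(l + 1)*(l^2 + 3*l - 4) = (l - 2)*(l - 1)*(l + 1)*(l + 4)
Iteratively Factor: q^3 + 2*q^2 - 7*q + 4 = (q - 1)*(q^2 + 3*q - 4) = (q - 1)^2*(q + 4)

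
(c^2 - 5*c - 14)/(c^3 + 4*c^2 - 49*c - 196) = (c + 2)/(c^2 + 11*c + 28)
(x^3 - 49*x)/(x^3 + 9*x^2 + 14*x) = (x - 7)/(x + 2)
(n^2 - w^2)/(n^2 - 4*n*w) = (n^2 - w^2)/(n*(n - 4*w))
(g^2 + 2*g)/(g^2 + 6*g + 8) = g/(g + 4)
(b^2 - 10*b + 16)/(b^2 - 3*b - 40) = (b - 2)/(b + 5)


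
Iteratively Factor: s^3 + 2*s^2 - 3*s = (s)*(s^2 + 2*s - 3) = s*(s + 3)*(s - 1)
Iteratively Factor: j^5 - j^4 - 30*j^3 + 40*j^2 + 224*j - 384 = (j - 2)*(j^4 + j^3 - 28*j^2 - 16*j + 192) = (j - 2)*(j + 4)*(j^3 - 3*j^2 - 16*j + 48) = (j - 2)*(j + 4)^2*(j^2 - 7*j + 12) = (j - 3)*(j - 2)*(j + 4)^2*(j - 4)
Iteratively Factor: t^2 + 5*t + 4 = (t + 1)*(t + 4)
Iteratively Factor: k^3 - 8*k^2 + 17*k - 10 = (k - 2)*(k^2 - 6*k + 5) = (k - 5)*(k - 2)*(k - 1)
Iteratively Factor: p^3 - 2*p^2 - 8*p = (p + 2)*(p^2 - 4*p) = p*(p + 2)*(p - 4)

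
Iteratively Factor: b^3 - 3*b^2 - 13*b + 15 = (b - 5)*(b^2 + 2*b - 3) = (b - 5)*(b - 1)*(b + 3)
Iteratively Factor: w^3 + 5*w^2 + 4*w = (w + 4)*(w^2 + w) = (w + 1)*(w + 4)*(w)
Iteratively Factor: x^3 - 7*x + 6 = (x - 2)*(x^2 + 2*x - 3) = (x - 2)*(x - 1)*(x + 3)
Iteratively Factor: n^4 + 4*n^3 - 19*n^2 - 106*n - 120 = (n + 2)*(n^3 + 2*n^2 - 23*n - 60) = (n + 2)*(n + 4)*(n^2 - 2*n - 15) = (n + 2)*(n + 3)*(n + 4)*(n - 5)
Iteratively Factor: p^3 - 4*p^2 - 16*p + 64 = (p - 4)*(p^2 - 16) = (p - 4)*(p + 4)*(p - 4)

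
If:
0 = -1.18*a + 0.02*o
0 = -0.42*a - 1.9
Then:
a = -4.52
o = -266.90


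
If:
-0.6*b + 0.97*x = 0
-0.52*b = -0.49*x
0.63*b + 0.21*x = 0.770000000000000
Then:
No Solution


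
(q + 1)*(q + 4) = q^2 + 5*q + 4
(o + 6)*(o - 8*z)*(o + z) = o^3 - 7*o^2*z + 6*o^2 - 8*o*z^2 - 42*o*z - 48*z^2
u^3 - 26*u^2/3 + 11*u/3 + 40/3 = (u - 8)*(u - 5/3)*(u + 1)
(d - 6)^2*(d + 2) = d^3 - 10*d^2 + 12*d + 72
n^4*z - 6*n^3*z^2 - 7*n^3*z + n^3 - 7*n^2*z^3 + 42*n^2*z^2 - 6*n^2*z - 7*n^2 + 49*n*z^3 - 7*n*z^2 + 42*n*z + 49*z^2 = (n - 7)*(n - 7*z)*(n + z)*(n*z + 1)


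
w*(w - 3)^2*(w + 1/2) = w^4 - 11*w^3/2 + 6*w^2 + 9*w/2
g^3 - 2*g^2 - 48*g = g*(g - 8)*(g + 6)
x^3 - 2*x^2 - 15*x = x*(x - 5)*(x + 3)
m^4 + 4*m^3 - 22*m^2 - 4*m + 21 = (m - 3)*(m - 1)*(m + 1)*(m + 7)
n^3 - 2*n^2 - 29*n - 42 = (n - 7)*(n + 2)*(n + 3)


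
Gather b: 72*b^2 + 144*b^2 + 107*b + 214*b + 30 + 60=216*b^2 + 321*b + 90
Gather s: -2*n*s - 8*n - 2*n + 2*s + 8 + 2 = -10*n + s*(2 - 2*n) + 10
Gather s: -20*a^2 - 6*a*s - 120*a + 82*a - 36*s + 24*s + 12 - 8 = -20*a^2 - 38*a + s*(-6*a - 12) + 4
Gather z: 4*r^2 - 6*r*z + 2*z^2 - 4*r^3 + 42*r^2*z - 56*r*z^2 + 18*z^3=-4*r^3 + 4*r^2 + 18*z^3 + z^2*(2 - 56*r) + z*(42*r^2 - 6*r)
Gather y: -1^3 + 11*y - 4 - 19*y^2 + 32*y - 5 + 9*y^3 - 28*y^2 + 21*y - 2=9*y^3 - 47*y^2 + 64*y - 12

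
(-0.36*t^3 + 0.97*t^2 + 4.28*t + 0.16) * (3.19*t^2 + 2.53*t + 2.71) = -1.1484*t^5 + 2.1835*t^4 + 15.1317*t^3 + 13.9675*t^2 + 12.0036*t + 0.4336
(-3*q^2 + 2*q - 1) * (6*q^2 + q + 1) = -18*q^4 + 9*q^3 - 7*q^2 + q - 1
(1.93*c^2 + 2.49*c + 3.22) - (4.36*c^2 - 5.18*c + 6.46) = -2.43*c^2 + 7.67*c - 3.24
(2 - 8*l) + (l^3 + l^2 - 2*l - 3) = l^3 + l^2 - 10*l - 1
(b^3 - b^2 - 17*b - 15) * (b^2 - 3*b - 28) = b^5 - 4*b^4 - 42*b^3 + 64*b^2 + 521*b + 420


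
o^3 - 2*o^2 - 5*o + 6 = (o - 3)*(o - 1)*(o + 2)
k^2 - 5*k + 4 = (k - 4)*(k - 1)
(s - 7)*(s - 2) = s^2 - 9*s + 14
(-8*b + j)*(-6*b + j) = 48*b^2 - 14*b*j + j^2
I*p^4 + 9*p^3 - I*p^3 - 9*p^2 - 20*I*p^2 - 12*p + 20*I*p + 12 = (p - 6*I)*(p - 2*I)*(p - I)*(I*p - I)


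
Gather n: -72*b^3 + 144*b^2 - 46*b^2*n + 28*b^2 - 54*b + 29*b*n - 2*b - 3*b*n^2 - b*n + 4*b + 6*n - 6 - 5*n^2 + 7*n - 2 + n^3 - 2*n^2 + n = -72*b^3 + 172*b^2 - 52*b + n^3 + n^2*(-3*b - 7) + n*(-46*b^2 + 28*b + 14) - 8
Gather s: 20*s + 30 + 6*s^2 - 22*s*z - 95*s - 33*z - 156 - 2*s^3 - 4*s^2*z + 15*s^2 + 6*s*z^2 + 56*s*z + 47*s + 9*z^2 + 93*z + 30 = -2*s^3 + s^2*(21 - 4*z) + s*(6*z^2 + 34*z - 28) + 9*z^2 + 60*z - 96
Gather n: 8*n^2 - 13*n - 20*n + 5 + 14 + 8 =8*n^2 - 33*n + 27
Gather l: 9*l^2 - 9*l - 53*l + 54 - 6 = 9*l^2 - 62*l + 48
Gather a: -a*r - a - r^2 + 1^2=a*(-r - 1) - r^2 + 1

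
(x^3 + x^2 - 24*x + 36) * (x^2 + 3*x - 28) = x^5 + 4*x^4 - 49*x^3 - 64*x^2 + 780*x - 1008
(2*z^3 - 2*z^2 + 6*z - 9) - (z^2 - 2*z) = 2*z^3 - 3*z^2 + 8*z - 9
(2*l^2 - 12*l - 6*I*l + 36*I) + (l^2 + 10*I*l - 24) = 3*l^2 - 12*l + 4*I*l - 24 + 36*I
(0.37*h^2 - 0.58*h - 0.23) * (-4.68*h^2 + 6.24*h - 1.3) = -1.7316*h^4 + 5.0232*h^3 - 3.0238*h^2 - 0.6812*h + 0.299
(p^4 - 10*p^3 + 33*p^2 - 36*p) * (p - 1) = p^5 - 11*p^4 + 43*p^3 - 69*p^2 + 36*p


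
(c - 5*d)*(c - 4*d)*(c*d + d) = c^3*d - 9*c^2*d^2 + c^2*d + 20*c*d^3 - 9*c*d^2 + 20*d^3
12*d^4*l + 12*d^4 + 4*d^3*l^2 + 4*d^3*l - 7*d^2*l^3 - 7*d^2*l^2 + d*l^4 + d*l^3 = (-6*d + l)*(-2*d + l)*(d + l)*(d*l + d)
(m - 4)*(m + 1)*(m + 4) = m^3 + m^2 - 16*m - 16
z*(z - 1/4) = z^2 - z/4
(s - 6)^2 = s^2 - 12*s + 36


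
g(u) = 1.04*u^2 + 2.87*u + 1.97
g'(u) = 2.08*u + 2.87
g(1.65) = 9.54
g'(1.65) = 6.30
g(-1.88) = 0.25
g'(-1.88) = -1.04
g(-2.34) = 0.95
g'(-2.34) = -2.00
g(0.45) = 3.47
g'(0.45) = 3.81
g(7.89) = 89.36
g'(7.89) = 19.28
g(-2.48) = 1.25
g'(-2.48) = -2.29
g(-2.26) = 0.80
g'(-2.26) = -1.83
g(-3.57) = 4.98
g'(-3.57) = -4.56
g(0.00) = 1.97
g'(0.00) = 2.87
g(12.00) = 186.17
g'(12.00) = 27.83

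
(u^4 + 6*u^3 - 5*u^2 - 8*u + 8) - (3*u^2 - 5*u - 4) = u^4 + 6*u^3 - 8*u^2 - 3*u + 12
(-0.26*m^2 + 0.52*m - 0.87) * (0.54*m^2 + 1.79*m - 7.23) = -0.1404*m^4 - 0.1846*m^3 + 2.3408*m^2 - 5.3169*m + 6.2901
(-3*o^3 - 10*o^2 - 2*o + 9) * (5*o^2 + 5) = -15*o^5 - 50*o^4 - 25*o^3 - 5*o^2 - 10*o + 45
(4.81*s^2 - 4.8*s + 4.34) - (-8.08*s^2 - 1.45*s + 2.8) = 12.89*s^2 - 3.35*s + 1.54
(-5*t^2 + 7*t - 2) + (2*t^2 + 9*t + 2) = -3*t^2 + 16*t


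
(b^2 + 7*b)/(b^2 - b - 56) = b/(b - 8)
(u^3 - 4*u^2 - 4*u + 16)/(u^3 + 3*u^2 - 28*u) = (u^2 - 4)/(u*(u + 7))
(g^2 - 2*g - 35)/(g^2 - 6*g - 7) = (g + 5)/(g + 1)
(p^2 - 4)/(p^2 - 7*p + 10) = (p + 2)/(p - 5)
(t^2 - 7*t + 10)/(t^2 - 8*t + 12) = (t - 5)/(t - 6)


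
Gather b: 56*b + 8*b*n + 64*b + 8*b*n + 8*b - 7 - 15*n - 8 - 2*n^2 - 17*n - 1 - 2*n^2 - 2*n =b*(16*n + 128) - 4*n^2 - 34*n - 16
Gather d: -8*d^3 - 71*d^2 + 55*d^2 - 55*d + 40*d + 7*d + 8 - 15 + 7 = -8*d^3 - 16*d^2 - 8*d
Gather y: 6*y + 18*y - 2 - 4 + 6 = 24*y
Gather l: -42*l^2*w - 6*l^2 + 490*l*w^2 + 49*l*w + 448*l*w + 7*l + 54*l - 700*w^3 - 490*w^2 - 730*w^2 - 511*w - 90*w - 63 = l^2*(-42*w - 6) + l*(490*w^2 + 497*w + 61) - 700*w^3 - 1220*w^2 - 601*w - 63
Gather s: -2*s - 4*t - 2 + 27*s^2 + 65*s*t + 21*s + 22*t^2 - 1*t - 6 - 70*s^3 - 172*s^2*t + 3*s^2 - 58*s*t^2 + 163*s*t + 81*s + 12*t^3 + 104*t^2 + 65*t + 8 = -70*s^3 + s^2*(30 - 172*t) + s*(-58*t^2 + 228*t + 100) + 12*t^3 + 126*t^2 + 60*t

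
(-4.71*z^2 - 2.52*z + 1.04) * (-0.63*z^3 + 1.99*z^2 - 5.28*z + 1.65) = 2.9673*z^5 - 7.7853*z^4 + 19.1988*z^3 + 7.6037*z^2 - 9.6492*z + 1.716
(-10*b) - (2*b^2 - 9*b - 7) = -2*b^2 - b + 7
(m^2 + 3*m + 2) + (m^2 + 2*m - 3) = 2*m^2 + 5*m - 1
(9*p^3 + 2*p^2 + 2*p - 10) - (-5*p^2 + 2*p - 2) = 9*p^3 + 7*p^2 - 8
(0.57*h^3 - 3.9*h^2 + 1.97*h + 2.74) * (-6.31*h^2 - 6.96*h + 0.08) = -3.5967*h^5 + 20.6418*h^4 + 14.7589*h^3 - 31.3126*h^2 - 18.9128*h + 0.2192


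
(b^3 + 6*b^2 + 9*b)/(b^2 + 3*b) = b + 3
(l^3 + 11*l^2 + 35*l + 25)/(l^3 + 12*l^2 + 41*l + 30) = (l + 5)/(l + 6)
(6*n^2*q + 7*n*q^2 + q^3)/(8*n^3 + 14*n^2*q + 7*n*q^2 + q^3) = q*(6*n + q)/(8*n^2 + 6*n*q + q^2)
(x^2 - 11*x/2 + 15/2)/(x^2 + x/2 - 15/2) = (x - 3)/(x + 3)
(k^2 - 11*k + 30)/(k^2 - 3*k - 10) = (k - 6)/(k + 2)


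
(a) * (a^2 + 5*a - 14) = a^3 + 5*a^2 - 14*a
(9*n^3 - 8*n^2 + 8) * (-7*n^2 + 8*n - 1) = -63*n^5 + 128*n^4 - 73*n^3 - 48*n^2 + 64*n - 8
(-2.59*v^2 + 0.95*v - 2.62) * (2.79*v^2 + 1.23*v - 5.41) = -7.2261*v^4 - 0.5352*v^3 + 7.8706*v^2 - 8.3621*v + 14.1742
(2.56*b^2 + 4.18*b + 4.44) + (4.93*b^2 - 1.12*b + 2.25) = 7.49*b^2 + 3.06*b + 6.69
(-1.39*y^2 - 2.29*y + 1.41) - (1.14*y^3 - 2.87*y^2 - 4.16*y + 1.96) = -1.14*y^3 + 1.48*y^2 + 1.87*y - 0.55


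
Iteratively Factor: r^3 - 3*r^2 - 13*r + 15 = (r - 1)*(r^2 - 2*r - 15) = (r - 1)*(r + 3)*(r - 5)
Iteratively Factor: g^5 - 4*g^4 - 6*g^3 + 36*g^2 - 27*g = (g - 3)*(g^4 - g^3 - 9*g^2 + 9*g) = g*(g - 3)*(g^3 - g^2 - 9*g + 9) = g*(g - 3)*(g - 1)*(g^2 - 9) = g*(g - 3)^2*(g - 1)*(g + 3)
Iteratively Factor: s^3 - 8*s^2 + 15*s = (s - 3)*(s^2 - 5*s) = s*(s - 3)*(s - 5)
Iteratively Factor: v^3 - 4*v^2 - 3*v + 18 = (v + 2)*(v^2 - 6*v + 9) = (v - 3)*(v + 2)*(v - 3)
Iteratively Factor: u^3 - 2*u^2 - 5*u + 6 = (u - 3)*(u^2 + u - 2) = (u - 3)*(u + 2)*(u - 1)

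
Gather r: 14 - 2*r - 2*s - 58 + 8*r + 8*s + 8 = 6*r + 6*s - 36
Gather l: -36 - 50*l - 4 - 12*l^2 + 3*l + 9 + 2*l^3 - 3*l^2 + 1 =2*l^3 - 15*l^2 - 47*l - 30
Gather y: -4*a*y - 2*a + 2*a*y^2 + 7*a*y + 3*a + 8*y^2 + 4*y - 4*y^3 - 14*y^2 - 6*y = a - 4*y^3 + y^2*(2*a - 6) + y*(3*a - 2)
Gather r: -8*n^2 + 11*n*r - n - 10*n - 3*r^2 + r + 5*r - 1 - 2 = -8*n^2 - 11*n - 3*r^2 + r*(11*n + 6) - 3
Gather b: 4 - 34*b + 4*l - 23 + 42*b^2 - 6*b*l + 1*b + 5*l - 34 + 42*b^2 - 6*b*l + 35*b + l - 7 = 84*b^2 + b*(2 - 12*l) + 10*l - 60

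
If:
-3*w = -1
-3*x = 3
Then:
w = 1/3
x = -1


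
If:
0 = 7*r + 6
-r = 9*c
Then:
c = 2/21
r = -6/7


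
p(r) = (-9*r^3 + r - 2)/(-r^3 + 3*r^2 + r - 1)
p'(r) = (1 - 27*r^2)/(-r^3 + 3*r^2 + r - 1) + (3*r^2 - 6*r - 1)*(-9*r^3 + r - 2)/(-r^3 + 3*r^2 + r - 1)^2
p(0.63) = -6.34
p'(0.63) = 22.88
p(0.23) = 3.01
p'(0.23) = 11.43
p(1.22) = -5.97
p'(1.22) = -5.64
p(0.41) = 14.29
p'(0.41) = 296.14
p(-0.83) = 2.86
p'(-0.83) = -0.34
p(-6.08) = 6.13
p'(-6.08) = -0.30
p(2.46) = -28.24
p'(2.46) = -48.65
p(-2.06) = 4.05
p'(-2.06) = -0.87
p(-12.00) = 7.24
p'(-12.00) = -0.11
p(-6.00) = 6.11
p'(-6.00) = -0.31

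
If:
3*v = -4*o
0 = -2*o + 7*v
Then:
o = 0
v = 0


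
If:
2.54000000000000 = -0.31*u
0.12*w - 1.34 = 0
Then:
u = -8.19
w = 11.17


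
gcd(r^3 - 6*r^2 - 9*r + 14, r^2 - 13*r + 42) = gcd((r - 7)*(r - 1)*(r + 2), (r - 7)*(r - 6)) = r - 7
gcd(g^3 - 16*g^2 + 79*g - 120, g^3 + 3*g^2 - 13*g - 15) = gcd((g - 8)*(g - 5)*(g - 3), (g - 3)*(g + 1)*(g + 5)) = g - 3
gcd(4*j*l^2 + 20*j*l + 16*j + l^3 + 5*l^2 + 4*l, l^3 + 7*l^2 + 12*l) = l + 4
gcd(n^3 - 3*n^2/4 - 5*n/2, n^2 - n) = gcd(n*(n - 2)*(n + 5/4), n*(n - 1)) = n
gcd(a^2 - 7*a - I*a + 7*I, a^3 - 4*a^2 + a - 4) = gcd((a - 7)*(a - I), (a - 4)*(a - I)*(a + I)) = a - I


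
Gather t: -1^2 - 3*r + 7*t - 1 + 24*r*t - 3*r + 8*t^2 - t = -6*r + 8*t^2 + t*(24*r + 6) - 2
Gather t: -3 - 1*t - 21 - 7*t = -8*t - 24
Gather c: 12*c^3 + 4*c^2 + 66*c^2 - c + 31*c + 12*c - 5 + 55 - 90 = 12*c^3 + 70*c^2 + 42*c - 40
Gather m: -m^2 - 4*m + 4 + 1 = -m^2 - 4*m + 5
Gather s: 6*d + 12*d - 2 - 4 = 18*d - 6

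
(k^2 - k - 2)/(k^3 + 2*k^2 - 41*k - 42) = (k - 2)/(k^2 + k - 42)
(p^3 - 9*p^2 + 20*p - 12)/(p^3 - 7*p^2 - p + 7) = (p^2 - 8*p + 12)/(p^2 - 6*p - 7)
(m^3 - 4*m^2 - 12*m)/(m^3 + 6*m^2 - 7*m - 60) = m*(m^2 - 4*m - 12)/(m^3 + 6*m^2 - 7*m - 60)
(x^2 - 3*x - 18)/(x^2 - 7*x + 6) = (x + 3)/(x - 1)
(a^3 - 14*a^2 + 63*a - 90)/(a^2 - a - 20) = (a^2 - 9*a + 18)/(a + 4)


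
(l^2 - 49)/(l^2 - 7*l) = (l + 7)/l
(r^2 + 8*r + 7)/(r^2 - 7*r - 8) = (r + 7)/(r - 8)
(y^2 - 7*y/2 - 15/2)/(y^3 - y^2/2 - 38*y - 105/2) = (y - 5)/(y^2 - 2*y - 35)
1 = 1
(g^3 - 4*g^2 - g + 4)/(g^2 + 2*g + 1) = (g^2 - 5*g + 4)/(g + 1)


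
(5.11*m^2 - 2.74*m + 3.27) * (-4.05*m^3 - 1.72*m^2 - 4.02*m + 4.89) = -20.6955*m^5 + 2.3078*m^4 - 29.0729*m^3 + 30.3783*m^2 - 26.544*m + 15.9903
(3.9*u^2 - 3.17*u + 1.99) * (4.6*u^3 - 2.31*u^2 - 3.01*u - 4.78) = 17.94*u^5 - 23.591*u^4 + 4.7377*u^3 - 13.6972*u^2 + 9.1627*u - 9.5122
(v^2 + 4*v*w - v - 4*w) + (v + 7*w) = v^2 + 4*v*w + 3*w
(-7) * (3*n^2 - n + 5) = -21*n^2 + 7*n - 35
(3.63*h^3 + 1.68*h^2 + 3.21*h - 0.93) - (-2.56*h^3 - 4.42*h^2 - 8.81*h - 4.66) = 6.19*h^3 + 6.1*h^2 + 12.02*h + 3.73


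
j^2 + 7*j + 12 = (j + 3)*(j + 4)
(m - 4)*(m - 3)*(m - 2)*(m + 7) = m^4 - 2*m^3 - 37*m^2 + 158*m - 168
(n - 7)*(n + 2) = n^2 - 5*n - 14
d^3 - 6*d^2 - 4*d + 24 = (d - 6)*(d - 2)*(d + 2)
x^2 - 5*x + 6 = (x - 3)*(x - 2)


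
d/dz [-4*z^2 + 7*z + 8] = 7 - 8*z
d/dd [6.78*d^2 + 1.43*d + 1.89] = 13.56*d + 1.43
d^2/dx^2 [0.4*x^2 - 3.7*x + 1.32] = 0.800000000000000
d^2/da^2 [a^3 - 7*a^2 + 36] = 6*a - 14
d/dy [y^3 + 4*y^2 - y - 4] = 3*y^2 + 8*y - 1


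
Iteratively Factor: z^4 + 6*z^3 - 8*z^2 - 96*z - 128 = (z + 4)*(z^3 + 2*z^2 - 16*z - 32) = (z - 4)*(z + 4)*(z^2 + 6*z + 8) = (z - 4)*(z + 4)^2*(z + 2)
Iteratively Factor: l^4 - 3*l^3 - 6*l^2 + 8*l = (l)*(l^3 - 3*l^2 - 6*l + 8) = l*(l - 4)*(l^2 + l - 2) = l*(l - 4)*(l - 1)*(l + 2)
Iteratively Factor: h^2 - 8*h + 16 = (h - 4)*(h - 4)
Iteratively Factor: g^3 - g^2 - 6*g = (g)*(g^2 - g - 6) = g*(g - 3)*(g + 2)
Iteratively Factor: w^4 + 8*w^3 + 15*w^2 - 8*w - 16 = (w + 1)*(w^3 + 7*w^2 + 8*w - 16) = (w + 1)*(w + 4)*(w^2 + 3*w - 4) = (w + 1)*(w + 4)^2*(w - 1)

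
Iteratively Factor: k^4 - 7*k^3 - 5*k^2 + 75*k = (k - 5)*(k^3 - 2*k^2 - 15*k) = k*(k - 5)*(k^2 - 2*k - 15) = k*(k - 5)^2*(k + 3)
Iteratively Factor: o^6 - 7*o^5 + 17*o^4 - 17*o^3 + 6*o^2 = (o - 1)*(o^5 - 6*o^4 + 11*o^3 - 6*o^2) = o*(o - 1)*(o^4 - 6*o^3 + 11*o^2 - 6*o) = o^2*(o - 1)*(o^3 - 6*o^2 + 11*o - 6) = o^2*(o - 1)^2*(o^2 - 5*o + 6) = o^2*(o - 2)*(o - 1)^2*(o - 3)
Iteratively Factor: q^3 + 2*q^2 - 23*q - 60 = (q + 4)*(q^2 - 2*q - 15) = (q - 5)*(q + 4)*(q + 3)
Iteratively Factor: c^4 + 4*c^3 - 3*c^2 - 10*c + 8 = (c - 1)*(c^3 + 5*c^2 + 2*c - 8) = (c - 1)*(c + 2)*(c^2 + 3*c - 4) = (c - 1)^2*(c + 2)*(c + 4)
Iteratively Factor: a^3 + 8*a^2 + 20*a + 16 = (a + 2)*(a^2 + 6*a + 8) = (a + 2)*(a + 4)*(a + 2)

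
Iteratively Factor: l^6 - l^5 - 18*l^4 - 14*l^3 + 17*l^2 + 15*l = (l)*(l^5 - l^4 - 18*l^3 - 14*l^2 + 17*l + 15) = l*(l - 1)*(l^4 - 18*l^2 - 32*l - 15) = l*(l - 1)*(l + 3)*(l^3 - 3*l^2 - 9*l - 5) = l*(l - 5)*(l - 1)*(l + 3)*(l^2 + 2*l + 1) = l*(l - 5)*(l - 1)*(l + 1)*(l + 3)*(l + 1)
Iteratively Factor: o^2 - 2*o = (o - 2)*(o)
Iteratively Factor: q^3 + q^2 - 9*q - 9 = (q + 1)*(q^2 - 9) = (q + 1)*(q + 3)*(q - 3)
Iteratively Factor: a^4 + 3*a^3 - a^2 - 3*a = (a)*(a^3 + 3*a^2 - a - 3) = a*(a + 1)*(a^2 + 2*a - 3) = a*(a - 1)*(a + 1)*(a + 3)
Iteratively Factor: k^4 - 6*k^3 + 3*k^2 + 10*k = (k)*(k^3 - 6*k^2 + 3*k + 10) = k*(k + 1)*(k^2 - 7*k + 10) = k*(k - 2)*(k + 1)*(k - 5)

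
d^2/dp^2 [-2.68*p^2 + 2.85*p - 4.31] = -5.36000000000000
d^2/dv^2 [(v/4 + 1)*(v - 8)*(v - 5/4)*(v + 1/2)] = 3*v^2 - 57*v/8 - 237/16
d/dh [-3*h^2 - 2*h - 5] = -6*h - 2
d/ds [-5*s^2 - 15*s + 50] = -10*s - 15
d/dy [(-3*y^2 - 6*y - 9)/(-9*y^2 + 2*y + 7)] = 12*(-5*y^2 - 17*y - 2)/(81*y^4 - 36*y^3 - 122*y^2 + 28*y + 49)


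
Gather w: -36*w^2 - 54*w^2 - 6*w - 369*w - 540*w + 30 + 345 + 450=-90*w^2 - 915*w + 825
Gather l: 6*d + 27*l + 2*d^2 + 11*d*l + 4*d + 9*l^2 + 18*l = 2*d^2 + 10*d + 9*l^2 + l*(11*d + 45)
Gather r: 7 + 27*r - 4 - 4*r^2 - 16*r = -4*r^2 + 11*r + 3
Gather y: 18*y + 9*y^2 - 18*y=9*y^2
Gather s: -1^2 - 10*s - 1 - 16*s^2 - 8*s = -16*s^2 - 18*s - 2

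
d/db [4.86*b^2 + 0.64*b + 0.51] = 9.72*b + 0.64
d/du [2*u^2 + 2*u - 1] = 4*u + 2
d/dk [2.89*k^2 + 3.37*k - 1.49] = 5.78*k + 3.37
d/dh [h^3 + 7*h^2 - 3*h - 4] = 3*h^2 + 14*h - 3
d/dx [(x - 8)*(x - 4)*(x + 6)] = 3*x^2 - 12*x - 40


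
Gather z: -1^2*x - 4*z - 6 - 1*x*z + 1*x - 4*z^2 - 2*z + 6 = -4*z^2 + z*(-x - 6)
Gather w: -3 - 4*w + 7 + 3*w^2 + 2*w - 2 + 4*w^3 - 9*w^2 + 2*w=4*w^3 - 6*w^2 + 2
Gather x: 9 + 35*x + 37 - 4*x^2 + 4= -4*x^2 + 35*x + 50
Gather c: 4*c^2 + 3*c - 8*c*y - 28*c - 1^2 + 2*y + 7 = 4*c^2 + c*(-8*y - 25) + 2*y + 6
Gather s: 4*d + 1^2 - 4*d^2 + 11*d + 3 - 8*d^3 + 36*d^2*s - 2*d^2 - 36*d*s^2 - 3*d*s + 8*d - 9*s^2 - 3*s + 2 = -8*d^3 - 6*d^2 + 23*d + s^2*(-36*d - 9) + s*(36*d^2 - 3*d - 3) + 6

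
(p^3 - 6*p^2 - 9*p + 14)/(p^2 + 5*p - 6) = (p^2 - 5*p - 14)/(p + 6)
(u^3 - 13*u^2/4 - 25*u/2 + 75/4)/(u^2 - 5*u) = u + 7/4 - 15/(4*u)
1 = 1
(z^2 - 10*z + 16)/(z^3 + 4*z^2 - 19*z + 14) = (z - 8)/(z^2 + 6*z - 7)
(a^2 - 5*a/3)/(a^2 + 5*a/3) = (3*a - 5)/(3*a + 5)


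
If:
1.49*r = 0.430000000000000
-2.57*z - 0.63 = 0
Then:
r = 0.29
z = -0.25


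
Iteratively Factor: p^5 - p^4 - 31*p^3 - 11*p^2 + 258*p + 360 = (p + 2)*(p^4 - 3*p^3 - 25*p^2 + 39*p + 180) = (p + 2)*(p + 3)*(p^3 - 6*p^2 - 7*p + 60) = (p - 4)*(p + 2)*(p + 3)*(p^2 - 2*p - 15) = (p - 4)*(p + 2)*(p + 3)^2*(p - 5)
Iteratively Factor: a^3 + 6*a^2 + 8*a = (a + 2)*(a^2 + 4*a) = a*(a + 2)*(a + 4)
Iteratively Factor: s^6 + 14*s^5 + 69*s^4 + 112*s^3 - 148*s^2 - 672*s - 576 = (s + 3)*(s^5 + 11*s^4 + 36*s^3 + 4*s^2 - 160*s - 192) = (s + 3)*(s + 4)*(s^4 + 7*s^3 + 8*s^2 - 28*s - 48) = (s + 2)*(s + 3)*(s + 4)*(s^3 + 5*s^2 - 2*s - 24) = (s + 2)*(s + 3)*(s + 4)^2*(s^2 + s - 6) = (s + 2)*(s + 3)^2*(s + 4)^2*(s - 2)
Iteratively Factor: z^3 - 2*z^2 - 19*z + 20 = (z - 1)*(z^2 - z - 20) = (z - 5)*(z - 1)*(z + 4)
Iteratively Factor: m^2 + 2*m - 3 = (m + 3)*(m - 1)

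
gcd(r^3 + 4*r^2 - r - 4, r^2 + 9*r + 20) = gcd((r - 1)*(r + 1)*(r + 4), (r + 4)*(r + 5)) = r + 4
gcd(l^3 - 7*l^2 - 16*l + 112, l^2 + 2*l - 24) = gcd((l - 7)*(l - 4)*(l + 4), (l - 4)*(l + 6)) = l - 4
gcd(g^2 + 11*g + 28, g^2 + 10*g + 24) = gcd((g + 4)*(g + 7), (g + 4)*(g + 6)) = g + 4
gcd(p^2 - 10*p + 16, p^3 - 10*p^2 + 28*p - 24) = p - 2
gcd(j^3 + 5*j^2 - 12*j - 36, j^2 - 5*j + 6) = j - 3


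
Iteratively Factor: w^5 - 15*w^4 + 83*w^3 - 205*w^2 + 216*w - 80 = (w - 1)*(w^4 - 14*w^3 + 69*w^2 - 136*w + 80) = (w - 1)^2*(w^3 - 13*w^2 + 56*w - 80) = (w - 5)*(w - 1)^2*(w^2 - 8*w + 16) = (w - 5)*(w - 4)*(w - 1)^2*(w - 4)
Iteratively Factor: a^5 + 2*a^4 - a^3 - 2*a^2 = (a)*(a^4 + 2*a^3 - a^2 - 2*a) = a*(a + 2)*(a^3 - a) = a*(a - 1)*(a + 2)*(a^2 + a) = a*(a - 1)*(a + 1)*(a + 2)*(a)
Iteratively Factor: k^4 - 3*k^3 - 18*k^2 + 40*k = (k - 5)*(k^3 + 2*k^2 - 8*k) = (k - 5)*(k - 2)*(k^2 + 4*k) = (k - 5)*(k - 2)*(k + 4)*(k)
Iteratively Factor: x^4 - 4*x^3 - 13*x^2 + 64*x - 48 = (x + 4)*(x^3 - 8*x^2 + 19*x - 12) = (x - 1)*(x + 4)*(x^2 - 7*x + 12) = (x - 3)*(x - 1)*(x + 4)*(x - 4)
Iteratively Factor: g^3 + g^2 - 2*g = (g)*(g^2 + g - 2) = g*(g - 1)*(g + 2)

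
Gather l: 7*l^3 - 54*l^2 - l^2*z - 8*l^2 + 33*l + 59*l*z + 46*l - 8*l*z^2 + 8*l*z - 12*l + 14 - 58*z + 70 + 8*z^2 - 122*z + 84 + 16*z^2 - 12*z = 7*l^3 + l^2*(-z - 62) + l*(-8*z^2 + 67*z + 67) + 24*z^2 - 192*z + 168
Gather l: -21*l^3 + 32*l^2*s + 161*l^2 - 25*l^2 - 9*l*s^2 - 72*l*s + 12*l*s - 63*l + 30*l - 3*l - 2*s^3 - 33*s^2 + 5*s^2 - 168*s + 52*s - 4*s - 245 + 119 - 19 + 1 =-21*l^3 + l^2*(32*s + 136) + l*(-9*s^2 - 60*s - 36) - 2*s^3 - 28*s^2 - 120*s - 144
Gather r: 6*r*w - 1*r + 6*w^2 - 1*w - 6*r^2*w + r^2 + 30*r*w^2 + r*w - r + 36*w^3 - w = r^2*(1 - 6*w) + r*(30*w^2 + 7*w - 2) + 36*w^3 + 6*w^2 - 2*w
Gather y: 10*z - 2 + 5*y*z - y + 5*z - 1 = y*(5*z - 1) + 15*z - 3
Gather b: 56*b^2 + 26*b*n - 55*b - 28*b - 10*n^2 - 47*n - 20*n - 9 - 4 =56*b^2 + b*(26*n - 83) - 10*n^2 - 67*n - 13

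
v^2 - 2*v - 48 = (v - 8)*(v + 6)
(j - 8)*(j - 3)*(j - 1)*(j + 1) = j^4 - 11*j^3 + 23*j^2 + 11*j - 24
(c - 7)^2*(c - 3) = c^3 - 17*c^2 + 91*c - 147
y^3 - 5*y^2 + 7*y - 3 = (y - 3)*(y - 1)^2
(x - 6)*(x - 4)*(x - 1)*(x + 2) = x^4 - 9*x^3 + 12*x^2 + 44*x - 48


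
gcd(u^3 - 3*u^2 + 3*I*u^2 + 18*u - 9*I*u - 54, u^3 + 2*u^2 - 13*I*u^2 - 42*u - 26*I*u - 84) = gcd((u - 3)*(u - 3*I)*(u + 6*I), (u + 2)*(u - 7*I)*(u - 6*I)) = 1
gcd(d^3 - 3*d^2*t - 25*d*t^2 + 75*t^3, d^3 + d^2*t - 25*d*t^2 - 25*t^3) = -d^2 + 25*t^2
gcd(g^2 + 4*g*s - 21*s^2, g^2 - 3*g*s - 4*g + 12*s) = -g + 3*s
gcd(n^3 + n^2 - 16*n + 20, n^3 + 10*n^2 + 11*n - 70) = n^2 + 3*n - 10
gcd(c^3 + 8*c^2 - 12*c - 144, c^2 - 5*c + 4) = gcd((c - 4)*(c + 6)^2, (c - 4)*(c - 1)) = c - 4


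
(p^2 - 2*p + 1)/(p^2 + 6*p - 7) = (p - 1)/(p + 7)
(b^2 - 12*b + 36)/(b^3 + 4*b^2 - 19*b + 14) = (b^2 - 12*b + 36)/(b^3 + 4*b^2 - 19*b + 14)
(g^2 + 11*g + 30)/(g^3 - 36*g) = (g + 5)/(g*(g - 6))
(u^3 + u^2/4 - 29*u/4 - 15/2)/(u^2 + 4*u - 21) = (4*u^2 + 13*u + 10)/(4*(u + 7))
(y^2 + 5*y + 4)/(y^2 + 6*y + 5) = (y + 4)/(y + 5)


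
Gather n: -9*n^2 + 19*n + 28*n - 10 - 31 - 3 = -9*n^2 + 47*n - 44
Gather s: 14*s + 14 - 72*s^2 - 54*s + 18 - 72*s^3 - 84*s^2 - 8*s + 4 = -72*s^3 - 156*s^2 - 48*s + 36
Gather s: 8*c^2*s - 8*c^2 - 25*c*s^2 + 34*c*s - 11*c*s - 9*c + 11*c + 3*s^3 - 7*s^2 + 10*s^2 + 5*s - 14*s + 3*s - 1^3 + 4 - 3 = -8*c^2 + 2*c + 3*s^3 + s^2*(3 - 25*c) + s*(8*c^2 + 23*c - 6)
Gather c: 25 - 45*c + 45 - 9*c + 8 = 78 - 54*c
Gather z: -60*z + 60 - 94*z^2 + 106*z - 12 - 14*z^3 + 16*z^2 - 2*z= -14*z^3 - 78*z^2 + 44*z + 48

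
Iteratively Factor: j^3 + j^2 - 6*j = (j)*(j^2 + j - 6) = j*(j + 3)*(j - 2)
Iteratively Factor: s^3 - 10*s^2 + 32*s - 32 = (s - 2)*(s^2 - 8*s + 16) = (s - 4)*(s - 2)*(s - 4)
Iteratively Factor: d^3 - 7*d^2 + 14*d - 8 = (d - 4)*(d^2 - 3*d + 2) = (d - 4)*(d - 2)*(d - 1)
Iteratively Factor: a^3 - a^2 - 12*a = (a - 4)*(a^2 + 3*a) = a*(a - 4)*(a + 3)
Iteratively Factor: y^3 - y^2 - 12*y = (y)*(y^2 - y - 12) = y*(y + 3)*(y - 4)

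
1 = 1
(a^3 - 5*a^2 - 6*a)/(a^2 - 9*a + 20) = a*(a^2 - 5*a - 6)/(a^2 - 9*a + 20)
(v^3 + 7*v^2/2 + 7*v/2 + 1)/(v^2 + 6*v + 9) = (2*v^3 + 7*v^2 + 7*v + 2)/(2*(v^2 + 6*v + 9))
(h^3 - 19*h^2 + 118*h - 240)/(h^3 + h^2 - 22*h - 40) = (h^2 - 14*h + 48)/(h^2 + 6*h + 8)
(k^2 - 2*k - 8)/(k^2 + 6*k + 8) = (k - 4)/(k + 4)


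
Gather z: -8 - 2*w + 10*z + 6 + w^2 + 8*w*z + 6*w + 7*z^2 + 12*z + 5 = w^2 + 4*w + 7*z^2 + z*(8*w + 22) + 3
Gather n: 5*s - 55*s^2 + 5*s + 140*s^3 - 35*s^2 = 140*s^3 - 90*s^2 + 10*s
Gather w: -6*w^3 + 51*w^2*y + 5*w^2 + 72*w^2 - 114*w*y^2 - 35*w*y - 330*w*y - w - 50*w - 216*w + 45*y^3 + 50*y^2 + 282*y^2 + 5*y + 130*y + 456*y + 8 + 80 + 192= -6*w^3 + w^2*(51*y + 77) + w*(-114*y^2 - 365*y - 267) + 45*y^3 + 332*y^2 + 591*y + 280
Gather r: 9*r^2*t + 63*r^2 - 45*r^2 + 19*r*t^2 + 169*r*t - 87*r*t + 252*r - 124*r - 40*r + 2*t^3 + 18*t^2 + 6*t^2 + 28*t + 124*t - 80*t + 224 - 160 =r^2*(9*t + 18) + r*(19*t^2 + 82*t + 88) + 2*t^3 + 24*t^2 + 72*t + 64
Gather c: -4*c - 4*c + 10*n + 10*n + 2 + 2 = -8*c + 20*n + 4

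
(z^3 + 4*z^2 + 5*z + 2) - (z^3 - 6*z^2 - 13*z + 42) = 10*z^2 + 18*z - 40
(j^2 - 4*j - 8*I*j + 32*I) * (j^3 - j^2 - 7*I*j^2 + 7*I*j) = j^5 - 5*j^4 - 15*I*j^4 - 52*j^3 + 75*I*j^3 + 280*j^2 - 60*I*j^2 - 224*j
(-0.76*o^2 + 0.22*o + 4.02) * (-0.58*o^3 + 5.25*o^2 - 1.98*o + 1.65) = 0.4408*o^5 - 4.1176*o^4 + 0.3282*o^3 + 19.4154*o^2 - 7.5966*o + 6.633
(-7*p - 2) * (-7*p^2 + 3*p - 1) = 49*p^3 - 7*p^2 + p + 2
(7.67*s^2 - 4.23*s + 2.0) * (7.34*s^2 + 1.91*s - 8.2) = 56.2978*s^4 - 16.3985*s^3 - 56.2933*s^2 + 38.506*s - 16.4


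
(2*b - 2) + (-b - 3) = b - 5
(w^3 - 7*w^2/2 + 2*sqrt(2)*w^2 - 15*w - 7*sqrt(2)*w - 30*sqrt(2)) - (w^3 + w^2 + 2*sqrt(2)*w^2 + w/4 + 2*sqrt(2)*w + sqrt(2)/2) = -9*w^2/2 - 61*w/4 - 9*sqrt(2)*w - 61*sqrt(2)/2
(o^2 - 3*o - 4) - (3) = o^2 - 3*o - 7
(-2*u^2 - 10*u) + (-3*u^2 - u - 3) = -5*u^2 - 11*u - 3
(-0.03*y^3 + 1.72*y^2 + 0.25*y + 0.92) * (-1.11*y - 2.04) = 0.0333*y^4 - 1.848*y^3 - 3.7863*y^2 - 1.5312*y - 1.8768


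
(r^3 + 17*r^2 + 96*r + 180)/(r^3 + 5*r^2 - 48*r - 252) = (r + 5)/(r - 7)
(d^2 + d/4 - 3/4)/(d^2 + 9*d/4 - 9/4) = (d + 1)/(d + 3)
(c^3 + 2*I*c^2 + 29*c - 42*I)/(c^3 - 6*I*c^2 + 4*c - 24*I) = (c^2 + 4*I*c + 21)/(c^2 - 4*I*c + 12)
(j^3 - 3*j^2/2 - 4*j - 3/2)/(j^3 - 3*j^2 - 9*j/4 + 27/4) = 2*(2*j^2 + 3*j + 1)/(4*j^2 - 9)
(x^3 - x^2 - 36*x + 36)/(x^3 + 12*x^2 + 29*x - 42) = (x - 6)/(x + 7)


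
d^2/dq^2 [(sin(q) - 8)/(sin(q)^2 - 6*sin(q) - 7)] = (-sin(q)^4 + 27*sin(q)^3 - 211*sin(q)^2 + 717*sin(q) - 772)/((sin(q) - 7)^3*(sin(q) + 1)^2)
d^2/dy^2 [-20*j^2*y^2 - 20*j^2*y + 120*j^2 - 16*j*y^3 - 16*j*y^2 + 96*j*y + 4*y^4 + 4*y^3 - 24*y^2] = -40*j^2 - 96*j*y - 32*j + 48*y^2 + 24*y - 48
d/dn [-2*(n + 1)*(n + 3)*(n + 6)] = -6*n^2 - 40*n - 54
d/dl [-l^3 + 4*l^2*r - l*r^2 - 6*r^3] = -3*l^2 + 8*l*r - r^2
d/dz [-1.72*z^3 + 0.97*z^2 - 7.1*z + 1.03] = -5.16*z^2 + 1.94*z - 7.1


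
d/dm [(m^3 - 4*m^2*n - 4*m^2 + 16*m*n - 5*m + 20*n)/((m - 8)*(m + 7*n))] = ((m - 8)*(m + 7*n)*(3*m^2 - 8*m*n - 8*m + 16*n - 5) + (m - 8)*(-m^3 + 4*m^2*n + 4*m^2 - 16*m*n + 5*m - 20*n) + (m + 7*n)*(-m^3 + 4*m^2*n + 4*m^2 - 16*m*n + 5*m - 20*n))/((m - 8)^2*(m + 7*n)^2)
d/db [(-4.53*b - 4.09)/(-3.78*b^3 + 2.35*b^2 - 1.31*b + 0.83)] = (-34.2468*b^3 - 35.7351*b^2 + 19.223*b - 9.1178)/(14.2884*b^6 - 17.766*b^5 + 15.4261*b^4 - 12.4318*b^3 + 5.6171*b^2 - 2.1746*b + 0.6889)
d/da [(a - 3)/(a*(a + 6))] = (-a^2 + 6*a + 18)/(a^2*(a^2 + 12*a + 36))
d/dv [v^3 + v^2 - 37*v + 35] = 3*v^2 + 2*v - 37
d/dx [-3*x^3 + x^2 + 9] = x*(2 - 9*x)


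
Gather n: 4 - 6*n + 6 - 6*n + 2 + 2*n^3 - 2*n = 2*n^3 - 14*n + 12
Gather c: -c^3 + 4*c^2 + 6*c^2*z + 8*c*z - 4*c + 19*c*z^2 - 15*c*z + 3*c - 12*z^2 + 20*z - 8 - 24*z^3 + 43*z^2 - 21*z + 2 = -c^3 + c^2*(6*z + 4) + c*(19*z^2 - 7*z - 1) - 24*z^3 + 31*z^2 - z - 6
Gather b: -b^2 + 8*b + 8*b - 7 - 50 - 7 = -b^2 + 16*b - 64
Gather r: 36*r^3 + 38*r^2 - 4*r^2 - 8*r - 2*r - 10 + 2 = 36*r^3 + 34*r^2 - 10*r - 8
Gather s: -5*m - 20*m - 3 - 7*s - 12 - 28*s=-25*m - 35*s - 15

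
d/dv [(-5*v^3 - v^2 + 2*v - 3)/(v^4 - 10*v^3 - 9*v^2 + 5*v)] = (5*v^6 + 2*v^5 + 29*v^4 + 2*v^3 - 77*v^2 - 54*v + 15)/(v^2*(v^6 - 20*v^5 + 82*v^4 + 190*v^3 - 19*v^2 - 90*v + 25))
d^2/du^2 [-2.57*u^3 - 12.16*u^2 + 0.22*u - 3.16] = -15.42*u - 24.32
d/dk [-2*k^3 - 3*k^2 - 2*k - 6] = -6*k^2 - 6*k - 2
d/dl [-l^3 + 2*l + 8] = 2 - 3*l^2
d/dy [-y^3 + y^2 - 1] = y*(2 - 3*y)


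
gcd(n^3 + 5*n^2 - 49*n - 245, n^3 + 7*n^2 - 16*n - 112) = n + 7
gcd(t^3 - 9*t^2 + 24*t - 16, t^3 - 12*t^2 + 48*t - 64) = t^2 - 8*t + 16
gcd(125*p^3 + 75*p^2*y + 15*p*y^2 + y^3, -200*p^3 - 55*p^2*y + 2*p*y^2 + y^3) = 25*p^2 + 10*p*y + y^2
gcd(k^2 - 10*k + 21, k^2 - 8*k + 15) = k - 3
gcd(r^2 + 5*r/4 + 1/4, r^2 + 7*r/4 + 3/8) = r + 1/4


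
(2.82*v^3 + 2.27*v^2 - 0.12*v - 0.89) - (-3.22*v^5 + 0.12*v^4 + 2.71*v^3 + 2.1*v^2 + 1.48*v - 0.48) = 3.22*v^5 - 0.12*v^4 + 0.11*v^3 + 0.17*v^2 - 1.6*v - 0.41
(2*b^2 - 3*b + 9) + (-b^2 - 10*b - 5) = b^2 - 13*b + 4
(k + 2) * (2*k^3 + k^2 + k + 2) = 2*k^4 + 5*k^3 + 3*k^2 + 4*k + 4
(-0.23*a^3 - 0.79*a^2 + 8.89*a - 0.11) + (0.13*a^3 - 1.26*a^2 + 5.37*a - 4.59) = -0.1*a^3 - 2.05*a^2 + 14.26*a - 4.7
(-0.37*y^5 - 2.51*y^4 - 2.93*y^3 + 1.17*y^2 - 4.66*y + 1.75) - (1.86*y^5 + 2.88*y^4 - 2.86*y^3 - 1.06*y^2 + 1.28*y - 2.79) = -2.23*y^5 - 5.39*y^4 - 0.0700000000000003*y^3 + 2.23*y^2 - 5.94*y + 4.54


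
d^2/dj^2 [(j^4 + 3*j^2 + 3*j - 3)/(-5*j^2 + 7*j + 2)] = 2*(-25*j^6 + 105*j^5 - 117*j^4 - 292*j^3 + 111*j^2 - 405*j + 207)/(125*j^6 - 525*j^5 + 585*j^4 + 77*j^3 - 234*j^2 - 84*j - 8)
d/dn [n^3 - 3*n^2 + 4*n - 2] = 3*n^2 - 6*n + 4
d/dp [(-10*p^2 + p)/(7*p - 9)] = (-70*p^2 + 180*p - 9)/(49*p^2 - 126*p + 81)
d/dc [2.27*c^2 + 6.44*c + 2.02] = 4.54*c + 6.44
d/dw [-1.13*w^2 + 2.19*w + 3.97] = 2.19 - 2.26*w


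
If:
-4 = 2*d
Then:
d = -2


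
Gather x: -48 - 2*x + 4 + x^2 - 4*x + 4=x^2 - 6*x - 40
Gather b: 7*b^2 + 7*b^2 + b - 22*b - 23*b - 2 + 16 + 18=14*b^2 - 44*b + 32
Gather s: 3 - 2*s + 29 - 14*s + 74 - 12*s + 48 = 154 - 28*s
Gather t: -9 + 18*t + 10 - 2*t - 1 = 16*t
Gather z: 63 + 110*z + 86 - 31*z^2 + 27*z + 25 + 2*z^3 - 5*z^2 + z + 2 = 2*z^3 - 36*z^2 + 138*z + 176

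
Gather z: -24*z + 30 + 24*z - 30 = 0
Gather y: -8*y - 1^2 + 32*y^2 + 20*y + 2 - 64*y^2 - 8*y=-32*y^2 + 4*y + 1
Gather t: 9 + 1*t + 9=t + 18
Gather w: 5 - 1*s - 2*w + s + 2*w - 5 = 0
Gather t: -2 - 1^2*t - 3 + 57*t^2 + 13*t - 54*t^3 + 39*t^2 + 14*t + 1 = -54*t^3 + 96*t^2 + 26*t - 4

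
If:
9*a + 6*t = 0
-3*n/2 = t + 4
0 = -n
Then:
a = 8/3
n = 0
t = -4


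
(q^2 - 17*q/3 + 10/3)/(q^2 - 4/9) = 3*(q - 5)/(3*q + 2)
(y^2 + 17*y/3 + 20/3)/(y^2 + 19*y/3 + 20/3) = (3*y^2 + 17*y + 20)/(3*y^2 + 19*y + 20)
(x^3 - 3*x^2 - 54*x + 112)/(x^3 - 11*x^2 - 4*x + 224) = (x^2 + 5*x - 14)/(x^2 - 3*x - 28)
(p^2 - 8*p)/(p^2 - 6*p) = (p - 8)/(p - 6)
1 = 1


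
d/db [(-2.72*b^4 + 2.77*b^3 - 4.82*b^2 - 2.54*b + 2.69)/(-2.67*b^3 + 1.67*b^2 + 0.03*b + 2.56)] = (7.2624*b^6 - 9.08479999999999*b^5 - 8.4883*b^4 - 41.2502*b^3 + 46.9177*b^2 - 33.663*b - 6.5831)/(7.1289*b^6 - 8.9178*b^5 + 2.6287*b^4 - 13.5702*b^3 + 8.5513*b^2 + 0.1536*b + 6.5536)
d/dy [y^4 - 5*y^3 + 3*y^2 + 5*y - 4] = 4*y^3 - 15*y^2 + 6*y + 5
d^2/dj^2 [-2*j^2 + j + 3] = -4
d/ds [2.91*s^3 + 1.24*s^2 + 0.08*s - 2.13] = 8.73*s^2 + 2.48*s + 0.08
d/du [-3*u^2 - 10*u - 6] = -6*u - 10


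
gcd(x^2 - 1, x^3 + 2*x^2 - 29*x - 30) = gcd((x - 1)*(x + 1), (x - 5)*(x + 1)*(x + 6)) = x + 1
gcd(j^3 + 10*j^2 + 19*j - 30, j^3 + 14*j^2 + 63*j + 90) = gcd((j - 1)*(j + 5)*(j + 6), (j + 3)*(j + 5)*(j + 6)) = j^2 + 11*j + 30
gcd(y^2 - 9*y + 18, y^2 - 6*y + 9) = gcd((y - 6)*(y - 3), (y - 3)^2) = y - 3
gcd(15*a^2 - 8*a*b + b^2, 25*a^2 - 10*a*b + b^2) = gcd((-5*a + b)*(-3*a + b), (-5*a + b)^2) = 5*a - b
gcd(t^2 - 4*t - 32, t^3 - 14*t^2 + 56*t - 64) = t - 8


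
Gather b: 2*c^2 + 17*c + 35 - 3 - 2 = 2*c^2 + 17*c + 30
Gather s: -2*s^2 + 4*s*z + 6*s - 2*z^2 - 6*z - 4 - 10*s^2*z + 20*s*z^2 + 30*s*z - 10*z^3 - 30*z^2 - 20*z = s^2*(-10*z - 2) + s*(20*z^2 + 34*z + 6) - 10*z^3 - 32*z^2 - 26*z - 4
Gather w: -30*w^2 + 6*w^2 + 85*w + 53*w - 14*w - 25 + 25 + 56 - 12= -24*w^2 + 124*w + 44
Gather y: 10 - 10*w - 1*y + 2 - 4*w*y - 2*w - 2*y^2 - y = -12*w - 2*y^2 + y*(-4*w - 2) + 12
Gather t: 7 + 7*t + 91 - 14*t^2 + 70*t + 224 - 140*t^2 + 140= -154*t^2 + 77*t + 462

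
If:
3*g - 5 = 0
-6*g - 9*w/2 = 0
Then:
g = 5/3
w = -20/9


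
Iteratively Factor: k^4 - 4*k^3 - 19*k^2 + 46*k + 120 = (k - 5)*(k^3 + k^2 - 14*k - 24) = (k - 5)*(k + 3)*(k^2 - 2*k - 8) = (k - 5)*(k - 4)*(k + 3)*(k + 2)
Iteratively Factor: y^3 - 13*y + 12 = (y - 3)*(y^2 + 3*y - 4) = (y - 3)*(y + 4)*(y - 1)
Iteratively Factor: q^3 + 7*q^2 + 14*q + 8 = (q + 4)*(q^2 + 3*q + 2) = (q + 2)*(q + 4)*(q + 1)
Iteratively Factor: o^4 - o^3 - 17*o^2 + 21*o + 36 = (o - 3)*(o^3 + 2*o^2 - 11*o - 12) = (o - 3)*(o + 4)*(o^2 - 2*o - 3) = (o - 3)*(o + 1)*(o + 4)*(o - 3)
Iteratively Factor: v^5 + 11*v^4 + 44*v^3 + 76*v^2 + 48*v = (v + 2)*(v^4 + 9*v^3 + 26*v^2 + 24*v) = v*(v + 2)*(v^3 + 9*v^2 + 26*v + 24) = v*(v + 2)^2*(v^2 + 7*v + 12) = v*(v + 2)^2*(v + 3)*(v + 4)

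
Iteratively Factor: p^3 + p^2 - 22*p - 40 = (p + 2)*(p^2 - p - 20) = (p - 5)*(p + 2)*(p + 4)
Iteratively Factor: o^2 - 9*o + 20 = (o - 5)*(o - 4)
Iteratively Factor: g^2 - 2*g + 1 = (g - 1)*(g - 1)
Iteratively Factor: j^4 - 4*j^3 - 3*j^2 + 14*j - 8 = (j - 1)*(j^3 - 3*j^2 - 6*j + 8) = (j - 1)*(j + 2)*(j^2 - 5*j + 4) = (j - 4)*(j - 1)*(j + 2)*(j - 1)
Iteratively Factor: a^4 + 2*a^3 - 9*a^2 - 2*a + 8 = (a - 1)*(a^3 + 3*a^2 - 6*a - 8) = (a - 1)*(a + 4)*(a^2 - a - 2) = (a - 1)*(a + 1)*(a + 4)*(a - 2)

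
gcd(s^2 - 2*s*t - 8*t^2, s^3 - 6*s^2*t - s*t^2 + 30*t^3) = s + 2*t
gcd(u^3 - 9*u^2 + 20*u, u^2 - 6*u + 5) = u - 5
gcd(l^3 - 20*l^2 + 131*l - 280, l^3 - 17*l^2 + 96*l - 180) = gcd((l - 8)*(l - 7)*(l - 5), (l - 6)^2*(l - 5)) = l - 5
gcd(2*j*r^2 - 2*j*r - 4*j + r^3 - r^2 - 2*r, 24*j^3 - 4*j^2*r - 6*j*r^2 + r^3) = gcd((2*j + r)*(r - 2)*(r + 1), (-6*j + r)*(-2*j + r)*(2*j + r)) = 2*j + r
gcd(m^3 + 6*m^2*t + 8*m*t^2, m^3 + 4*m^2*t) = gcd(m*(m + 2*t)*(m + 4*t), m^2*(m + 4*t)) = m^2 + 4*m*t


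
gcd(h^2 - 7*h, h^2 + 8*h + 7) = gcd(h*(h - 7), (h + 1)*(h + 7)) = 1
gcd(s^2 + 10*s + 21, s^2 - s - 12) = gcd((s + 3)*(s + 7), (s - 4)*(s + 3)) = s + 3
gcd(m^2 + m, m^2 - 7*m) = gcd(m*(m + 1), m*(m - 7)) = m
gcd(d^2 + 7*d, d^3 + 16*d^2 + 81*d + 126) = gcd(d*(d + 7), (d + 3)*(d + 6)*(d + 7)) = d + 7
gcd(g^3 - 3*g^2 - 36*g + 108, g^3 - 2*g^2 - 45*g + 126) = g^2 - 9*g + 18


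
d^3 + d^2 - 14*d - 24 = (d - 4)*(d + 2)*(d + 3)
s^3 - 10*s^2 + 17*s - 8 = (s - 8)*(s - 1)^2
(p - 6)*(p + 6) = p^2 - 36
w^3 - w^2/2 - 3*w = w*(w - 2)*(w + 3/2)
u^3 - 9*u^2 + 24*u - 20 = (u - 5)*(u - 2)^2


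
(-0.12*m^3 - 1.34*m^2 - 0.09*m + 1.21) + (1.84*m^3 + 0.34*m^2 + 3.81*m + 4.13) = 1.72*m^3 - 1.0*m^2 + 3.72*m + 5.34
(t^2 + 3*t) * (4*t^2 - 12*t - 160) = 4*t^4 - 196*t^2 - 480*t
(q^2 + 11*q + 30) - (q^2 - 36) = 11*q + 66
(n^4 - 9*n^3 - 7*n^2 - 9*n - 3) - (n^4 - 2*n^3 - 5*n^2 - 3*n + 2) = -7*n^3 - 2*n^2 - 6*n - 5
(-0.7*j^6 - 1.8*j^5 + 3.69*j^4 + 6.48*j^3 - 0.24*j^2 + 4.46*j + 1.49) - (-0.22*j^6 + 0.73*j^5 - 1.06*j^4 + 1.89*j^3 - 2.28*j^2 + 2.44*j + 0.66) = -0.48*j^6 - 2.53*j^5 + 4.75*j^4 + 4.59*j^3 + 2.04*j^2 + 2.02*j + 0.83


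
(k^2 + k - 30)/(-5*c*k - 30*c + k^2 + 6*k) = (5 - k)/(5*c - k)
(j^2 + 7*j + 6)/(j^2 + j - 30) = (j + 1)/(j - 5)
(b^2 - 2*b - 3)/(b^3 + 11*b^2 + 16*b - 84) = (b^2 - 2*b - 3)/(b^3 + 11*b^2 + 16*b - 84)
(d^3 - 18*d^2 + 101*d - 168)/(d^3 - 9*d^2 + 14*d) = (d^2 - 11*d + 24)/(d*(d - 2))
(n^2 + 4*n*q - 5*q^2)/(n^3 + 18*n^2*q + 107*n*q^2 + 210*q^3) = (n - q)/(n^2 + 13*n*q + 42*q^2)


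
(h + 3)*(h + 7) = h^2 + 10*h + 21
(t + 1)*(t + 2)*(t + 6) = t^3 + 9*t^2 + 20*t + 12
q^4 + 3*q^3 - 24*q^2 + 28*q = q*(q - 2)^2*(q + 7)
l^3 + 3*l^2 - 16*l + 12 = (l - 2)*(l - 1)*(l + 6)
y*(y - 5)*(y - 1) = y^3 - 6*y^2 + 5*y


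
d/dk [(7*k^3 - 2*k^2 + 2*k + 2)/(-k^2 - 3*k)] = (-7*k^4 - 42*k^3 + 8*k^2 + 4*k + 6)/(k^2*(k^2 + 6*k + 9))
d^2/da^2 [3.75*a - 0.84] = 0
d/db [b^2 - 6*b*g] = 2*b - 6*g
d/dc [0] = 0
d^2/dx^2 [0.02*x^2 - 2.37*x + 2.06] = 0.0400000000000000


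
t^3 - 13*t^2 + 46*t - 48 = (t - 8)*(t - 3)*(t - 2)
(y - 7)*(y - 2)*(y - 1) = y^3 - 10*y^2 + 23*y - 14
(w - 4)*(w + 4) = w^2 - 16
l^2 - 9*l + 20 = (l - 5)*(l - 4)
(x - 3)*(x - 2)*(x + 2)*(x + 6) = x^4 + 3*x^3 - 22*x^2 - 12*x + 72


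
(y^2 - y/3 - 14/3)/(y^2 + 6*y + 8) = (y - 7/3)/(y + 4)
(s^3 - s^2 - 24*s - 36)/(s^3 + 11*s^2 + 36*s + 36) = (s - 6)/(s + 6)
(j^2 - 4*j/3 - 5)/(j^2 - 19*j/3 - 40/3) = (j - 3)/(j - 8)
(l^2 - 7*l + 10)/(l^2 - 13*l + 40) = (l - 2)/(l - 8)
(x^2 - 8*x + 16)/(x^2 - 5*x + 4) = (x - 4)/(x - 1)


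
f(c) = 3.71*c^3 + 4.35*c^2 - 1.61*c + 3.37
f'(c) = 11.13*c^2 + 8.7*c - 1.61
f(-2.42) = -19.84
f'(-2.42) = 42.52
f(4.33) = 379.14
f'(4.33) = 244.74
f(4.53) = 430.22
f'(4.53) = 266.20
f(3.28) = 175.81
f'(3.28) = 146.67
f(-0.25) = 3.99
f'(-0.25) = -3.09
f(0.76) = 6.29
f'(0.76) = 11.43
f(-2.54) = -25.27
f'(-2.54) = 48.10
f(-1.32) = 4.54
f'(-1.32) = 6.30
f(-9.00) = -2334.38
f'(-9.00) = 821.62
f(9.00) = 3045.82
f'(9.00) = 978.22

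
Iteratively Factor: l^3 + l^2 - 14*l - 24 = (l + 3)*(l^2 - 2*l - 8) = (l - 4)*(l + 3)*(l + 2)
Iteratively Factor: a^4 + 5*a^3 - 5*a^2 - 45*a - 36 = (a - 3)*(a^3 + 8*a^2 + 19*a + 12) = (a - 3)*(a + 1)*(a^2 + 7*a + 12) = (a - 3)*(a + 1)*(a + 4)*(a + 3)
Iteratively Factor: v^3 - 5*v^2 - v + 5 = (v - 5)*(v^2 - 1) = (v - 5)*(v + 1)*(v - 1)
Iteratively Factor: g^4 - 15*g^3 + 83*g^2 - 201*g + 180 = (g - 3)*(g^3 - 12*g^2 + 47*g - 60) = (g - 3)^2*(g^2 - 9*g + 20) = (g - 4)*(g - 3)^2*(g - 5)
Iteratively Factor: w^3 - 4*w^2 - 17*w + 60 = (w - 5)*(w^2 + w - 12) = (w - 5)*(w - 3)*(w + 4)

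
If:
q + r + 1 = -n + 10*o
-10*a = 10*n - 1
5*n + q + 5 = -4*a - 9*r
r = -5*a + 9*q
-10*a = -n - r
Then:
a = -413/8980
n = 1311/8980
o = 502/11225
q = -417/4490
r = -5441/8980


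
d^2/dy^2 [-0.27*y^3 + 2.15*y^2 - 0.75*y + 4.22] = 4.3 - 1.62*y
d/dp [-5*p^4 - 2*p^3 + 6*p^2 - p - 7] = -20*p^3 - 6*p^2 + 12*p - 1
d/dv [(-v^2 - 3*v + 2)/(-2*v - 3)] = (2*v^2 + 6*v + 13)/(4*v^2 + 12*v + 9)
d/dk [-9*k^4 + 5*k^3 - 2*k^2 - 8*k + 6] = -36*k^3 + 15*k^2 - 4*k - 8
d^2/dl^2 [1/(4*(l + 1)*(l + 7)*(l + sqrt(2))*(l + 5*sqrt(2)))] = (10*l^6 + 120*l^5 + 90*sqrt(2)*l^5 + 969*l^4 + 1008*sqrt(2)*l^4 + 3972*sqrt(2)*l^3 + 5856*l^3 + 7344*sqrt(2)*l^2 + 17703*l^2 + 14496*l + 12402*sqrt(2)*l + 3360*sqrt(2) + 8738)/(2*(l^12 + 24*l^11 + 18*sqrt(2)*l^11 + 459*l^10 + 432*sqrt(2)*l^10 + 4626*sqrt(2)*l^9 + 6752*l^9 + 34272*sqrt(2)*l^8 + 56349*l^8 + 268824*l^7 + 197334*sqrt(2)*l^7 + 892109*l^6 + 735984*sqrt(2)*l^6 + 1570446*sqrt(2)*l^5 + 2399376*l^5 + 2457792*sqrt(2)*l^4 + 3965238*l^4 + 3740960*l^3 + 2955456*sqrt(2)*l^3 + 2334780*l^2 + 2116800*sqrt(2)*l^2 + 617400*sqrt(2)*l + 1176000*l + 343000))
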